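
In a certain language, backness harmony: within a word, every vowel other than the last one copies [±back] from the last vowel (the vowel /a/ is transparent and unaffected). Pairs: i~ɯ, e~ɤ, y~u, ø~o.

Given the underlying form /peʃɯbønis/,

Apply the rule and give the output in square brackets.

[peʃibønis]

/ɯ/ harmonizes with /i/ ([-back]) → [i]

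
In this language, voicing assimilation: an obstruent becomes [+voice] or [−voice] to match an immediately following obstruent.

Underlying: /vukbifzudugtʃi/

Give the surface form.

/k/ before /b/ (voiced) → [g]
/f/ before /z/ (voiced) → [v]
/g/ before /tʃ/ (voiceless) → [k]

[vugbivzuduktʃi]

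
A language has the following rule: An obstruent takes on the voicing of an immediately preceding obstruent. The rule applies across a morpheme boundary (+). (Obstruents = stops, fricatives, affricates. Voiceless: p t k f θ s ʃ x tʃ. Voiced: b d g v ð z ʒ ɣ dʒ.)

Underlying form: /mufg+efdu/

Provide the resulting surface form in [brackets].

/g/ after /f/ (voiceless) → [k]
/d/ after /f/ (voiceless) → [t]

[mufk+eftu]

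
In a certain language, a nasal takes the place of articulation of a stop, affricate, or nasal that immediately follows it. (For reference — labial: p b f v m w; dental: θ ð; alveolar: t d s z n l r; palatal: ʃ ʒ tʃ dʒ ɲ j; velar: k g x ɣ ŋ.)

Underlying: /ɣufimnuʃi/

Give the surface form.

/m/ before /n/ (alveolar) → [n]

[ɣufinnuʃi]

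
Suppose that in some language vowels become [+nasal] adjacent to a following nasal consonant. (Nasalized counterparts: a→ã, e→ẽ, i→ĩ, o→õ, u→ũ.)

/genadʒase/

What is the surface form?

[gẽnadʒase]

/e/ before nasal /n/ → [ẽ]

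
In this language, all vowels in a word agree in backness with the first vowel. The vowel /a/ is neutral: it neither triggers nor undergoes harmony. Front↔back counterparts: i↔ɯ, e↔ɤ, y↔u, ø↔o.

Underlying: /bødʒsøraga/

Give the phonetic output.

no segment meets the rule's conditions; no change.

[bødʒsøraga]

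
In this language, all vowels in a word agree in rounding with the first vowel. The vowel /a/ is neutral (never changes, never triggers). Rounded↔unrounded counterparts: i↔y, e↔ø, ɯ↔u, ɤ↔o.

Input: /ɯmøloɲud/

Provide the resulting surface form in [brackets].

[ɯmelɤɲɯd]

/ø/ harmonizes with /ɯ/ ([-round]) → [e]
/o/ harmonizes with /ɯ/ ([-round]) → [ɤ]
/u/ harmonizes with /ɯ/ ([-round]) → [ɯ]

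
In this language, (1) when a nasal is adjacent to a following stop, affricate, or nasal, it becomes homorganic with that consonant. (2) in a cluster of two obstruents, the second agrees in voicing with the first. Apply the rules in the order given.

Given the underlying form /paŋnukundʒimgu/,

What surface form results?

[pannukuɲdʒiŋgu]

Rule 1: /ŋ/ before /n/ (alveolar) → [n]
Rule 1: /n/ before /dʒ/ (palatal) → [ɲ]
Rule 1: /m/ before /g/ (velar) → [ŋ]
After rule 1: pannukuɲdʒiŋgu
Rule 2: no segment meets the rule's conditions; no change.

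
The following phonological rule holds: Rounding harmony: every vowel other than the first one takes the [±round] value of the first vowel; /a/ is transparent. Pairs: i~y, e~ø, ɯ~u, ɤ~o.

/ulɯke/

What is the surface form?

/ɯ/ harmonizes with /u/ ([+round]) → [u]
/e/ harmonizes with /u/ ([+round]) → [ø]

[ulukø]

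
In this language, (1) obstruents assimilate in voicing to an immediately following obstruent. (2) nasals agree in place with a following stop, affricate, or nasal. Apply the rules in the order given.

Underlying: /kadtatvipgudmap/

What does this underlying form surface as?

[kattadvibgudmap]

Rule 1: /d/ before /t/ (voiceless) → [t]
Rule 1: /t/ before /v/ (voiced) → [d]
Rule 1: /p/ before /g/ (voiced) → [b]
After rule 1: kattadvibgudmap
Rule 2: no segment meets the rule's conditions; no change.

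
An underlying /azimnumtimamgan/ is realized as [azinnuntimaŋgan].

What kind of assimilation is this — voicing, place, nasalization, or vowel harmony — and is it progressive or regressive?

place assimilation, regressive

/m/→[n] /m/→[n] /m/→[ŋ].
Each target copies a feature from the following segment, so the direction is regressive.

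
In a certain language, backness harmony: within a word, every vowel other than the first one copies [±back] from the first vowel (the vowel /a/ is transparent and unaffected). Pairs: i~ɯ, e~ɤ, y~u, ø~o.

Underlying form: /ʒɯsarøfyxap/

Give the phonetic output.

/ø/ harmonizes with /ɯ/ ([+back]) → [o]
/y/ harmonizes with /ɯ/ ([+back]) → [u]

[ʒɯsarofuxap]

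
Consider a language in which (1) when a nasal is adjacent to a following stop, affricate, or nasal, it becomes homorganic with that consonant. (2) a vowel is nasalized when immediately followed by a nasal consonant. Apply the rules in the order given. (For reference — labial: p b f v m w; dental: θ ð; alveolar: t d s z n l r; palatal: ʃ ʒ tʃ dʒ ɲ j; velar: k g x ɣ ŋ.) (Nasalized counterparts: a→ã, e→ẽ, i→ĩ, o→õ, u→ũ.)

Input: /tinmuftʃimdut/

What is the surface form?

Rule 1: /n/ before /m/ (labial) → [m]
Rule 1: /m/ before /d/ (alveolar) → [n]
After rule 1: timmuftʃindut
Rule 2: /i/ before nasal /m/ → [ĩ]
Rule 2: /i/ before nasal /n/ → [ĩ]

[tĩmmuftʃĩndut]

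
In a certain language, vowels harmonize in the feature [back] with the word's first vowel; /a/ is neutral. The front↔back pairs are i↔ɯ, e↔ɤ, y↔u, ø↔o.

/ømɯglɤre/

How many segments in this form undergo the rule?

2

/ɯ/ harmonizes with /ø/ ([-back]) → [i]
/ɤ/ harmonizes with /ø/ ([-back]) → [e]
2 segments change.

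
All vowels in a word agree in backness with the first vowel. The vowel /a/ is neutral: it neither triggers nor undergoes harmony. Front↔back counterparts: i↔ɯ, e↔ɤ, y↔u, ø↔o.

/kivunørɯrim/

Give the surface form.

/u/ harmonizes with /i/ ([-back]) → [y]
/ɯ/ harmonizes with /i/ ([-back]) → [i]

[kivynøririm]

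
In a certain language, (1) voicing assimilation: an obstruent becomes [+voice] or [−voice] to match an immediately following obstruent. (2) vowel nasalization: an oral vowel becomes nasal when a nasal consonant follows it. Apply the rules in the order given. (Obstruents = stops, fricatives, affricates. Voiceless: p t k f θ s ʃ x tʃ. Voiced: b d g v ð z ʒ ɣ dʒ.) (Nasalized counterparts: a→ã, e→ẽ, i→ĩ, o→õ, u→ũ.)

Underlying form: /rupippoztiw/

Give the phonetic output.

[rupippostiw]

Rule 1: /z/ before /t/ (voiceless) → [s]
After rule 1: rupippostiw
Rule 2: no segment meets the rule's conditions; no change.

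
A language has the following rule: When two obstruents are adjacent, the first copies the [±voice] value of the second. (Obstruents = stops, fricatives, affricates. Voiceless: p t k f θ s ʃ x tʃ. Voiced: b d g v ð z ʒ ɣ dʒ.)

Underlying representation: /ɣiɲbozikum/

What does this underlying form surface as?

no segment meets the rule's conditions; no change.

[ɣiɲbozikum]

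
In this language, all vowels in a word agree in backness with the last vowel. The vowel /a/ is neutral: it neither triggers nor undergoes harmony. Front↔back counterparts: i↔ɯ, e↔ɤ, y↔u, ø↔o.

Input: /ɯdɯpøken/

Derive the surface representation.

[idipøken]

/ɯ/ harmonizes with /e/ ([-back]) → [i]
/ɯ/ harmonizes with /e/ ([-back]) → [i]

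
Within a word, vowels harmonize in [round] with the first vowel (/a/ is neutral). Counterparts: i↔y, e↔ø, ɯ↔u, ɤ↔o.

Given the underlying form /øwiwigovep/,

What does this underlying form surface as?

[øwywygovøp]

/i/ harmonizes with /ø/ ([+round]) → [y]
/i/ harmonizes with /ø/ ([+round]) → [y]
/e/ harmonizes with /ø/ ([+round]) → [ø]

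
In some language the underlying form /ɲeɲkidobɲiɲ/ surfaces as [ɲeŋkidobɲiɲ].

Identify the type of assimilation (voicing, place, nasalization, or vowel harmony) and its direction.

/ɲ/→[ŋ].
Each target copies a feature from the following segment, so the direction is regressive.

place assimilation, regressive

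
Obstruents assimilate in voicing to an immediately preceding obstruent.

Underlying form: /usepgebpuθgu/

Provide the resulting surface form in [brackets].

[usepkebbuθku]

/g/ after /p/ (voiceless) → [k]
/p/ after /b/ (voiced) → [b]
/g/ after /θ/ (voiceless) → [k]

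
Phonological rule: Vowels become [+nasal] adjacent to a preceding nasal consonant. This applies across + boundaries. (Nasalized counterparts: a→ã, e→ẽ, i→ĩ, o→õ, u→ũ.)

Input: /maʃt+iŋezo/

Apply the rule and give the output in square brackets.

/a/ after nasal /m/ → [ã]
/e/ after nasal /ŋ/ → [ẽ]

[mãʃt+iŋẽzo]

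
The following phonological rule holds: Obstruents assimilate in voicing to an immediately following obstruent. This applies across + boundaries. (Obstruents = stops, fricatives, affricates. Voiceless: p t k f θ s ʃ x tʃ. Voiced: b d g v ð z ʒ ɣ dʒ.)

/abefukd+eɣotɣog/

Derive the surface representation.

/k/ before /d/ (voiced) → [g]
/t/ before /ɣ/ (voiced) → [d]

[abefugd+eɣodɣog]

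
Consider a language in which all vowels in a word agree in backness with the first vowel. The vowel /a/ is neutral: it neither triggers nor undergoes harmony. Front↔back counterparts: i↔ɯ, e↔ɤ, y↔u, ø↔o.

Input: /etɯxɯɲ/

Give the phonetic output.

/ɯ/ harmonizes with /e/ ([-back]) → [i]
/ɯ/ harmonizes with /e/ ([-back]) → [i]

[etixiɲ]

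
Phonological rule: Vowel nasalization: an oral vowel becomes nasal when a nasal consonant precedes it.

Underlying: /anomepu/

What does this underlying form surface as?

/o/ after nasal /n/ → [õ]
/e/ after nasal /m/ → [ẽ]

[anõmẽpu]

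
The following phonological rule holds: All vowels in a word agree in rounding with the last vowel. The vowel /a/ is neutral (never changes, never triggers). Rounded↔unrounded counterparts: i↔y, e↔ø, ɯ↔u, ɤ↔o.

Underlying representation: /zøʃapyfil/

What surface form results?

/ø/ harmonizes with /i/ ([-round]) → [e]
/y/ harmonizes with /i/ ([-round]) → [i]

[zeʃapifil]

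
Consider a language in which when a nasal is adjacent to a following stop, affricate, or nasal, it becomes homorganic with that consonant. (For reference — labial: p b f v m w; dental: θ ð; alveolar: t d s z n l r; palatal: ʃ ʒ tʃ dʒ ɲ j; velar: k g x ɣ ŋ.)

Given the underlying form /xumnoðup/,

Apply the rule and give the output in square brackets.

[xunnoðup]

/m/ before /n/ (alveolar) → [n]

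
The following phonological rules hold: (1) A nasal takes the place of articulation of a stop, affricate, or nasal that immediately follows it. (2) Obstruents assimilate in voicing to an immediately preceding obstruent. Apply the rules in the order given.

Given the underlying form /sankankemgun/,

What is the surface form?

[saŋkaŋkeŋgun]

Rule 1: /n/ before /k/ (velar) → [ŋ]
Rule 1: /n/ before /k/ (velar) → [ŋ]
Rule 1: /m/ before /g/ (velar) → [ŋ]
After rule 1: saŋkaŋkeŋgun
Rule 2: no segment meets the rule's conditions; no change.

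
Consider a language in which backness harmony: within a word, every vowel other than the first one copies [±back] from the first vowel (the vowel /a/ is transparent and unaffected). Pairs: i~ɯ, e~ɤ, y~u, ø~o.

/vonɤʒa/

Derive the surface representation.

no segment meets the rule's conditions; no change.

[vonɤʒa]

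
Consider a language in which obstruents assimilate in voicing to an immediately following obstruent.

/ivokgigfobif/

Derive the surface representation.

[ivoggikfobif]

/k/ before /g/ (voiced) → [g]
/g/ before /f/ (voiceless) → [k]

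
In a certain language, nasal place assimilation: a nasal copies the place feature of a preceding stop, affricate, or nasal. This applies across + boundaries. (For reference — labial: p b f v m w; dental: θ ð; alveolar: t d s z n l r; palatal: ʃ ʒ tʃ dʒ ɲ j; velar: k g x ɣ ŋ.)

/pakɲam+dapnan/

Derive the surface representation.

/ɲ/ after /k/ (velar) → [ŋ]
/n/ after /p/ (labial) → [m]

[pakŋam+dapman]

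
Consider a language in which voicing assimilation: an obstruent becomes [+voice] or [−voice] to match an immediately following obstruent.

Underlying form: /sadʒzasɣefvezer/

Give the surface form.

[sadʒzazɣevvezer]

/s/ before /ɣ/ (voiced) → [z]
/f/ before /v/ (voiced) → [v]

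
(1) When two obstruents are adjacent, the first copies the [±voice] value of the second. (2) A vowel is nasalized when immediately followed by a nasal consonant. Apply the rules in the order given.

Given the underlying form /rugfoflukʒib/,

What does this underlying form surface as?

[rukfoflugʒib]

Rule 1: /g/ before /f/ (voiceless) → [k]
Rule 1: /k/ before /ʒ/ (voiced) → [g]
After rule 1: rukfoflugʒib
Rule 2: no segment meets the rule's conditions; no change.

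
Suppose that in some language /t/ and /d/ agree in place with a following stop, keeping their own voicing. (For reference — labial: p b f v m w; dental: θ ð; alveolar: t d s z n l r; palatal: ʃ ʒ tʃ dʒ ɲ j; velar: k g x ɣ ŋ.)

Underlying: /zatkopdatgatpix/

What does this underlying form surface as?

[zakkopdakgappix]

/t/ before /k/ (velar) → [k]
/t/ before /g/ (velar) → [k]
/t/ before /p/ (labial) → [p]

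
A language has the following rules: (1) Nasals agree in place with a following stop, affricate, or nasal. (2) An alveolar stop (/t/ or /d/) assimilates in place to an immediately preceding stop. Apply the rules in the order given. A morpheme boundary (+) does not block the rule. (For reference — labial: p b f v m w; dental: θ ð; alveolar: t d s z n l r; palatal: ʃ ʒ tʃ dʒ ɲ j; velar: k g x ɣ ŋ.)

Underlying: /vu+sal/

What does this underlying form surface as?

Rule 1: no segment meets the rule's conditions; no change.
After rule 1: vu+sal
Rule 2: no segment meets the rule's conditions; no change.

[vu+sal]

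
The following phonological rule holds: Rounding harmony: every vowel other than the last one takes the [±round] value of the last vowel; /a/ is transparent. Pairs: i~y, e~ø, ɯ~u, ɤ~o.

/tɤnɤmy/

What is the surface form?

[tonomy]

/ɤ/ harmonizes with /y/ ([+round]) → [o]
/ɤ/ harmonizes with /y/ ([+round]) → [o]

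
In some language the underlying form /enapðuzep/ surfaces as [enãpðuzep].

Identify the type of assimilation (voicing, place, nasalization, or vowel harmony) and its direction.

nasalization, progressive

/a/→[ã].
Each target copies a feature from the preceding segment, so the direction is progressive.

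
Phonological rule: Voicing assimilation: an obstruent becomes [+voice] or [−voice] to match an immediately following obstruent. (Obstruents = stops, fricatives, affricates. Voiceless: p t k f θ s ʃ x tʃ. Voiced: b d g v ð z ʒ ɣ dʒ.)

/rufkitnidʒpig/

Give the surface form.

/dʒ/ before /p/ (voiceless) → [tʃ]

[rufkitnitʃpig]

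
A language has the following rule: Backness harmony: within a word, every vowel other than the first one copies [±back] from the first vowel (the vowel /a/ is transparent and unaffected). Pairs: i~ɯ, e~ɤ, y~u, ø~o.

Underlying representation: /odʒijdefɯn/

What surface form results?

/i/ harmonizes with /o/ ([+back]) → [ɯ]
/e/ harmonizes with /o/ ([+back]) → [ɤ]

[odʒɯjdɤfɯn]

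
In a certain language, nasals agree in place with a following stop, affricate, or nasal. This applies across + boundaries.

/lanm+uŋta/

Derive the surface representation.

[lamm+unta]

/n/ before /m/ (labial) → [m]
/ŋ/ before /t/ (alveolar) → [n]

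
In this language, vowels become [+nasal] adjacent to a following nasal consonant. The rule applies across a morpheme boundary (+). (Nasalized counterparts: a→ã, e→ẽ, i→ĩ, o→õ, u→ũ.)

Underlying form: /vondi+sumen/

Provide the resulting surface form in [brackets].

/o/ before nasal /n/ → [õ]
/u/ before nasal /m/ → [ũ]
/e/ before nasal /n/ → [ẽ]

[võndi+sũmẽn]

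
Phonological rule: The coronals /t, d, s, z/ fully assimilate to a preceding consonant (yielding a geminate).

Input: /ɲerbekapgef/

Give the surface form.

no segment meets the rule's conditions; no change.

[ɲerbekapgef]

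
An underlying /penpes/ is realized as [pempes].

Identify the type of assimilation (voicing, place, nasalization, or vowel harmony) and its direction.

place assimilation, regressive

/n/→[m].
Each target copies a feature from the following segment, so the direction is regressive.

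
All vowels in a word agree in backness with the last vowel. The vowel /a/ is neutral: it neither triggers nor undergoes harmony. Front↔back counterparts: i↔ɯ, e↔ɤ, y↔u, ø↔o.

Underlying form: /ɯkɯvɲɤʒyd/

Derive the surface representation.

[ikivɲeʒyd]

/ɯ/ harmonizes with /y/ ([-back]) → [i]
/ɯ/ harmonizes with /y/ ([-back]) → [i]
/ɤ/ harmonizes with /y/ ([-back]) → [e]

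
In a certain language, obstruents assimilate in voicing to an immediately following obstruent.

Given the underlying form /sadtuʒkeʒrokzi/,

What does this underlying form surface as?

[sattuʃkeʒrogzi]

/d/ before /t/ (voiceless) → [t]
/ʒ/ before /k/ (voiceless) → [ʃ]
/k/ before /z/ (voiced) → [g]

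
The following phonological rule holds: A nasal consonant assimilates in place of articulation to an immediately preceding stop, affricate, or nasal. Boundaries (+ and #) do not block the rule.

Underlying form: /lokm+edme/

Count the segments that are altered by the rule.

/m/ after /k/ (velar) → [ŋ]
/m/ after /d/ (alveolar) → [n]
2 segments change.

2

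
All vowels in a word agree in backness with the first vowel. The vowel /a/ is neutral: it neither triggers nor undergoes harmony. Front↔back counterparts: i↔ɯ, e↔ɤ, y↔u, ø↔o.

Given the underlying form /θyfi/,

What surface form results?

[θyfi]

no segment meets the rule's conditions; no change.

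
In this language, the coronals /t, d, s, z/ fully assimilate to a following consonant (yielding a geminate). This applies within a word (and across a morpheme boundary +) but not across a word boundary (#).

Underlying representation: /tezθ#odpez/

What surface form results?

/z/ before /θ/ → [θ] (total assimilation)
/d/ before /p/ → [p] (total assimilation)

[teθθ#oppez]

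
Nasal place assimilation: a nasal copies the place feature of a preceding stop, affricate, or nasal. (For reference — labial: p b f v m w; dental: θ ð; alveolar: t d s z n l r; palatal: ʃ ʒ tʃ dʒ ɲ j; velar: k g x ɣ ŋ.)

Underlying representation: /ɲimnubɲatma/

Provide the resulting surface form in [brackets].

/n/ after /m/ (labial) → [m]
/ɲ/ after /b/ (labial) → [m]
/m/ after /t/ (alveolar) → [n]

[ɲimmubmatna]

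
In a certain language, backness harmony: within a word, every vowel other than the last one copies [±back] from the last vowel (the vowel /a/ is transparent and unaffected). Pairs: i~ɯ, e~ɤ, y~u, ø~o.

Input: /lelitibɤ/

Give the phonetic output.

/e/ harmonizes with /ɤ/ ([+back]) → [ɤ]
/i/ harmonizes with /ɤ/ ([+back]) → [ɯ]
/i/ harmonizes with /ɤ/ ([+back]) → [ɯ]

[lɤlɯtɯbɤ]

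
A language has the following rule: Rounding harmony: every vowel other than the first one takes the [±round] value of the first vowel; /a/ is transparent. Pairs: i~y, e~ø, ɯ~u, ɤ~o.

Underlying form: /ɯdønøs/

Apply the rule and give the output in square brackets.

[ɯdenes]

/ø/ harmonizes with /ɯ/ ([-round]) → [e]
/ø/ harmonizes with /ɯ/ ([-round]) → [e]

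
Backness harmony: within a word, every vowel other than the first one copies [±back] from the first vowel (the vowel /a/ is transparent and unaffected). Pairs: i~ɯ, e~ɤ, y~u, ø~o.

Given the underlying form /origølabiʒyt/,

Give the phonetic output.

/i/ harmonizes with /o/ ([+back]) → [ɯ]
/ø/ harmonizes with /o/ ([+back]) → [o]
/i/ harmonizes with /o/ ([+back]) → [ɯ]
/y/ harmonizes with /o/ ([+back]) → [u]

[orɯgolabɯʒut]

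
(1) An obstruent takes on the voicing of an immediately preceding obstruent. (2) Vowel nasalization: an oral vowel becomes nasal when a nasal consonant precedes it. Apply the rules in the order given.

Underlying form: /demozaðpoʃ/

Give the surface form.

[demõzaðboʃ]

Rule 1: /p/ after /ð/ (voiced) → [b]
After rule 1: demozaðboʃ
Rule 2: /o/ after nasal /m/ → [õ]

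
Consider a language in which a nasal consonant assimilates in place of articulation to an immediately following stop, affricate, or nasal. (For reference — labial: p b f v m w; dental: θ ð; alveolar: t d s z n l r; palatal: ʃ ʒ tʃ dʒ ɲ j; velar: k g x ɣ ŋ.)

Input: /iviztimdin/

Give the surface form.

/m/ before /d/ (alveolar) → [n]

[iviztindin]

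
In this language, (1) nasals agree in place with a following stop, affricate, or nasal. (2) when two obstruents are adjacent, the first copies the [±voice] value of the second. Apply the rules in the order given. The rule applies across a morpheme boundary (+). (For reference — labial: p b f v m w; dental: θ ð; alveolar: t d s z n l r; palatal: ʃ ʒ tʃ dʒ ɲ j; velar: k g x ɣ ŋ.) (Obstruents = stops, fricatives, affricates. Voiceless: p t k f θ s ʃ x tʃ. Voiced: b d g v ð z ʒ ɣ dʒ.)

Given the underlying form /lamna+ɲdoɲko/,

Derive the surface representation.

Rule 1: /m/ before /n/ (alveolar) → [n]
Rule 1: /ɲ/ before /d/ (alveolar) → [n]
Rule 1: /ɲ/ before /k/ (velar) → [ŋ]
After rule 1: lanna+ndoŋko
Rule 2: no segment meets the rule's conditions; no change.

[lanna+ndoŋko]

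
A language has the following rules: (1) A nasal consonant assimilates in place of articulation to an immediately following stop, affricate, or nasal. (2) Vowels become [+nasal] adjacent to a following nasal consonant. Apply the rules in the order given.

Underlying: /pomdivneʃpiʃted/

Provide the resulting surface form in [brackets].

Rule 1: /m/ before /d/ (alveolar) → [n]
After rule 1: pondivneʃpiʃted
Rule 2: /o/ before nasal /n/ → [õ]

[põndivneʃpiʃted]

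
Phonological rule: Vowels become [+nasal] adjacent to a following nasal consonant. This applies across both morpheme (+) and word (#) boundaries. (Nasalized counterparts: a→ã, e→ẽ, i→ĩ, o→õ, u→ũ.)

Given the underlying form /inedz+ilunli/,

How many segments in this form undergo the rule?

2

/i/ before nasal /n/ → [ĩ]
/u/ before nasal /n/ → [ũ]
2 segments change.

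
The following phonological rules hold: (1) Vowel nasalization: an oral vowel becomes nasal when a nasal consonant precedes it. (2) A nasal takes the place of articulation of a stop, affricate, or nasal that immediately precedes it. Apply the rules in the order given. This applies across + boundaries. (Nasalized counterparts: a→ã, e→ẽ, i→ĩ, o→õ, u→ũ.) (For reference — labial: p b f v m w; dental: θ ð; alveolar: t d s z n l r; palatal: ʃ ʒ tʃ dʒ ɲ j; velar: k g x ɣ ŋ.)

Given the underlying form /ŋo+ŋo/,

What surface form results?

[ŋõ+ŋõ]

Rule 1: /o/ after nasal /ŋ/ → [õ]
Rule 1: /o/ after nasal /ŋ/ → [õ]
After rule 1: ŋõ+ŋõ
Rule 2: no segment meets the rule's conditions; no change.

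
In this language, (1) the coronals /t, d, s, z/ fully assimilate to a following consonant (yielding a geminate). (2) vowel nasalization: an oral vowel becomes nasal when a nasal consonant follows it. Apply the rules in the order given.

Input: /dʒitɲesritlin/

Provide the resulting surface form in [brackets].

Rule 1: /t/ before /ɲ/ → [ɲ] (total assimilation)
Rule 1: /s/ before /r/ → [r] (total assimilation)
Rule 1: /t/ before /l/ → [l] (total assimilation)
After rule 1: dʒiɲɲerrillin
Rule 2: /i/ before nasal /ɲ/ → [ĩ]
Rule 2: /i/ before nasal /n/ → [ĩ]

[dʒĩɲɲerrillĩn]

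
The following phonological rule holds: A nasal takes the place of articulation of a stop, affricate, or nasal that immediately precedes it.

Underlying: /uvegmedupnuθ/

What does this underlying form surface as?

[uvegŋedupmuθ]

/m/ after /g/ (velar) → [ŋ]
/n/ after /p/ (labial) → [m]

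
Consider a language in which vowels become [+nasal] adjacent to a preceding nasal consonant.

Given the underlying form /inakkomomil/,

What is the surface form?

[inãkkomõmĩl]

/a/ after nasal /n/ → [ã]
/o/ after nasal /m/ → [õ]
/i/ after nasal /m/ → [ĩ]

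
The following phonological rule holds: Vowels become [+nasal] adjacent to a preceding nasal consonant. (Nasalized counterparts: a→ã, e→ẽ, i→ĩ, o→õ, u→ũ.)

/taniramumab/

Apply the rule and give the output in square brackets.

[tanĩramũmãb]

/i/ after nasal /n/ → [ĩ]
/u/ after nasal /m/ → [ũ]
/a/ after nasal /m/ → [ã]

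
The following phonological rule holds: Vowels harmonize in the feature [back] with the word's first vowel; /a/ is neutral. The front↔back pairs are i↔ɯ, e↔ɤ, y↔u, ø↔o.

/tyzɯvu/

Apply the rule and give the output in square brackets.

/ɯ/ harmonizes with /y/ ([-back]) → [i]
/u/ harmonizes with /y/ ([-back]) → [y]

[tyzivy]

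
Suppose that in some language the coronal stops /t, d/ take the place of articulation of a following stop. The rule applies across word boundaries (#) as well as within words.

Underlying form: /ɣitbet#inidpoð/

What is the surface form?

[ɣipbet#inibpoð]

/t/ before /b/ (labial) → [p]
/d/ before /p/ (labial) → [b]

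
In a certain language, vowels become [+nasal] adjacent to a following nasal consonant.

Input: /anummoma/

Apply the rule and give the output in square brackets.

/a/ before nasal /n/ → [ã]
/u/ before nasal /m/ → [ũ]
/o/ before nasal /m/ → [õ]

[ãnũmmõma]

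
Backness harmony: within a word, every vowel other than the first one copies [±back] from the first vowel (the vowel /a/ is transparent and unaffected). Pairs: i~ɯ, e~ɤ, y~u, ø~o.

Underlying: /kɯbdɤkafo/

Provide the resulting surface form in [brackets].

[kɯbdɤkafo]

no segment meets the rule's conditions; no change.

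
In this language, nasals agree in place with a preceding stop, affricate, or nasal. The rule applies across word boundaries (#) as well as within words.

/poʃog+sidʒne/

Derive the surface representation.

/n/ after /dʒ/ (palatal) → [ɲ]

[poʃog+sidʒɲe]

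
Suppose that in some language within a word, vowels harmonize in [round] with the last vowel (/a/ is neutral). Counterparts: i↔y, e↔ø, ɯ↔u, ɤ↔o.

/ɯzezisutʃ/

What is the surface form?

/ɯ/ harmonizes with /u/ ([+round]) → [u]
/e/ harmonizes with /u/ ([+round]) → [ø]
/i/ harmonizes with /u/ ([+round]) → [y]

[uzøzysutʃ]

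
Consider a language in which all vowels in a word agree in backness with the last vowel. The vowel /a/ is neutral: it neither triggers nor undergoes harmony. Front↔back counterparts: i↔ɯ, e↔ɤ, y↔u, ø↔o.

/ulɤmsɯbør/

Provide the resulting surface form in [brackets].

[ylemsibør]

/u/ harmonizes with /ø/ ([-back]) → [y]
/ɤ/ harmonizes with /ø/ ([-back]) → [e]
/ɯ/ harmonizes with /ø/ ([-back]) → [i]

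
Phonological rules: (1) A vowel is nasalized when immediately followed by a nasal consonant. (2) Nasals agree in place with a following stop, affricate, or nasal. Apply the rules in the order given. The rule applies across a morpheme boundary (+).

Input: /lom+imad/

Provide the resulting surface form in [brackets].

[lõm+ĩmad]

Rule 1: /o/ before nasal /m/ → [õ]
Rule 1: /i/ before nasal /m/ → [ĩ]
After rule 1: lõm+ĩmad
Rule 2: no segment meets the rule's conditions; no change.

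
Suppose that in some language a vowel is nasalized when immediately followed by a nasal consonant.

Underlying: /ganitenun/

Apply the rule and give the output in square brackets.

/a/ before nasal /n/ → [ã]
/e/ before nasal /n/ → [ẽ]
/u/ before nasal /n/ → [ũ]

[gãnitẽnũn]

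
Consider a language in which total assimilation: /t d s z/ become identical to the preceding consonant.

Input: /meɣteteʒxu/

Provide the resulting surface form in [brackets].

[meɣɣeteʒxu]

/t/ after /ɣ/ → [ɣ] (total assimilation)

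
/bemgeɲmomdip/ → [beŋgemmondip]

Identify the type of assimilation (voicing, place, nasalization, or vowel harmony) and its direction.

place assimilation, regressive

/m/→[ŋ] /ɲ/→[m] /m/→[n].
Each target copies a feature from the following segment, so the direction is regressive.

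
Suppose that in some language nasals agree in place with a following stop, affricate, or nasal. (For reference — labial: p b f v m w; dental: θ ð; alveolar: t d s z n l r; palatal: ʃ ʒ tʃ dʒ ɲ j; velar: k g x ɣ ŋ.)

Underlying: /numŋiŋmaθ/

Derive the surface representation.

/m/ before /ŋ/ (velar) → [ŋ]
/ŋ/ before /m/ (labial) → [m]

[nuŋŋimmaθ]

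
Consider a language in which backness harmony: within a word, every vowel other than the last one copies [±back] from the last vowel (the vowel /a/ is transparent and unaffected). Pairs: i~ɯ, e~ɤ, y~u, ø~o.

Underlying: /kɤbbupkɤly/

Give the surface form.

[kebbypkely]

/ɤ/ harmonizes with /y/ ([-back]) → [e]
/u/ harmonizes with /y/ ([-back]) → [y]
/ɤ/ harmonizes with /y/ ([-back]) → [e]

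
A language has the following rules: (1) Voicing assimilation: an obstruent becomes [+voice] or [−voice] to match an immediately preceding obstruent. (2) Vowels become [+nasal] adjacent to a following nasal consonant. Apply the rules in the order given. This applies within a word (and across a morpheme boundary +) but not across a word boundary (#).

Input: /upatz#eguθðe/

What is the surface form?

Rule 1: /z/ after /t/ (voiceless) → [s]
Rule 1: /ð/ after /θ/ (voiceless) → [θ]
After rule 1: upats#eguθθe
Rule 2: no segment meets the rule's conditions; no change.

[upats#eguθθe]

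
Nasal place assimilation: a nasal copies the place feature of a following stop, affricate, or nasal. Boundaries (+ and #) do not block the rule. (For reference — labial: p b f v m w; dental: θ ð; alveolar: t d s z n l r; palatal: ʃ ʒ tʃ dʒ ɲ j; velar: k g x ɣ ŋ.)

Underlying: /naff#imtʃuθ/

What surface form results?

/m/ before /tʃ/ (palatal) → [ɲ]

[naff#iɲtʃuθ]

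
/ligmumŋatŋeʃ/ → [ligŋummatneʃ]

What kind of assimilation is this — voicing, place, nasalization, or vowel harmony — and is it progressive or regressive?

place assimilation, progressive

/m/→[ŋ] /ŋ/→[m] /ŋ/→[n].
Each target copies a feature from the preceding segment, so the direction is progressive.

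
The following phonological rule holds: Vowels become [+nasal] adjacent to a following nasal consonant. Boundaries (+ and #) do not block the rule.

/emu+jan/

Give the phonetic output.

/e/ before nasal /m/ → [ẽ]
/a/ before nasal /n/ → [ã]

[ẽmu+jãn]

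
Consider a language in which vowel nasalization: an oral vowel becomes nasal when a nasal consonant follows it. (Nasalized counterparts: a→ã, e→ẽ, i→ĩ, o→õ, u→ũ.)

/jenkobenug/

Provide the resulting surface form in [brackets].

/e/ before nasal /n/ → [ẽ]
/e/ before nasal /n/ → [ẽ]

[jẽnkobẽnug]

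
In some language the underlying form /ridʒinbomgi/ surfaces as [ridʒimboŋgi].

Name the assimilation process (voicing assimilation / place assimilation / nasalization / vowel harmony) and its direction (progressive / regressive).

/n/→[m] /m/→[ŋ].
Each target copies a feature from the following segment, so the direction is regressive.

place assimilation, regressive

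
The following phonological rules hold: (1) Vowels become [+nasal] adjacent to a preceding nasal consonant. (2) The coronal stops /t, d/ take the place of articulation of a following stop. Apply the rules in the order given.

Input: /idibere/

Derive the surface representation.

[idibere]

Rule 1: no segment meets the rule's conditions; no change.
After rule 1: idibere
Rule 2: no segment meets the rule's conditions; no change.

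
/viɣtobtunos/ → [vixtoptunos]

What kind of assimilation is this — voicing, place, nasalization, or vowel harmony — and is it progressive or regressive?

/ɣ/→[x] /b/→[p].
Each target copies a feature from the following segment, so the direction is regressive.

voicing assimilation, regressive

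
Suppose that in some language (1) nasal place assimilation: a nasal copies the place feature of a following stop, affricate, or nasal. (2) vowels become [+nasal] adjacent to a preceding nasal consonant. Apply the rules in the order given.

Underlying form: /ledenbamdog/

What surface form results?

[ledembandog]

Rule 1: /n/ before /b/ (labial) → [m]
Rule 1: /m/ before /d/ (alveolar) → [n]
After rule 1: ledembandog
Rule 2: no segment meets the rule's conditions; no change.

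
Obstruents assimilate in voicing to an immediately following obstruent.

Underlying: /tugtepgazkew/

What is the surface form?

[tuktebgaskew]

/g/ before /t/ (voiceless) → [k]
/p/ before /g/ (voiced) → [b]
/z/ before /k/ (voiceless) → [s]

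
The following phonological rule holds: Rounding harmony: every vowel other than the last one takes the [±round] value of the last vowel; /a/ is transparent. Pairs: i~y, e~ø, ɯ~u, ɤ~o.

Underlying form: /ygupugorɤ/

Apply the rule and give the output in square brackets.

/y/ harmonizes with /ɤ/ ([-round]) → [i]
/u/ harmonizes with /ɤ/ ([-round]) → [ɯ]
/u/ harmonizes with /ɤ/ ([-round]) → [ɯ]
/o/ harmonizes with /ɤ/ ([-round]) → [ɤ]

[igɯpɯgɤrɤ]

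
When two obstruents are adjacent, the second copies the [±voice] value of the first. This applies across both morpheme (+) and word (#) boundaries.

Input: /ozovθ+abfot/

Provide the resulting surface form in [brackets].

/θ/ after /v/ (voiced) → [ð]
/f/ after /b/ (voiced) → [v]

[ozovð+abvot]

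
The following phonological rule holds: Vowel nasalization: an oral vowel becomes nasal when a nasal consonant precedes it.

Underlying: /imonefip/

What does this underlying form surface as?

[imõnẽfip]

/o/ after nasal /m/ → [õ]
/e/ after nasal /n/ → [ẽ]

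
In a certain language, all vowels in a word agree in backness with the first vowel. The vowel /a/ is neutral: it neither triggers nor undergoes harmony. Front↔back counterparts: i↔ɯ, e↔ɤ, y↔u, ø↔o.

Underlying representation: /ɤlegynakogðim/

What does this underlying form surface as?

[ɤlɤgunakogðɯm]

/e/ harmonizes with /ɤ/ ([+back]) → [ɤ]
/y/ harmonizes with /ɤ/ ([+back]) → [u]
/i/ harmonizes with /ɤ/ ([+back]) → [ɯ]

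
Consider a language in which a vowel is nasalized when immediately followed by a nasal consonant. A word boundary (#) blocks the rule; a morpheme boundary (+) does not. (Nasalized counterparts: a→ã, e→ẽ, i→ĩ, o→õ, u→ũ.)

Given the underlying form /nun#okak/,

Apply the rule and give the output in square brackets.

/u/ before nasal /n/ → [ũ]

[nũn#okak]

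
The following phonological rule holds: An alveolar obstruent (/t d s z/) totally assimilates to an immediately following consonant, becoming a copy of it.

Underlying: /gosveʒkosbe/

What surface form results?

/s/ before /v/ → [v] (total assimilation)
/s/ before /b/ → [b] (total assimilation)

[govveʒkobbe]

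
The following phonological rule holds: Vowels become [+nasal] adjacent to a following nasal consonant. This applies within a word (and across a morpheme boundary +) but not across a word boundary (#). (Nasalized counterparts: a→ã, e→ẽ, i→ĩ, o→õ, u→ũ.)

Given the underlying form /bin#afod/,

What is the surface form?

[bĩn#afod]

/i/ before nasal /n/ → [ĩ]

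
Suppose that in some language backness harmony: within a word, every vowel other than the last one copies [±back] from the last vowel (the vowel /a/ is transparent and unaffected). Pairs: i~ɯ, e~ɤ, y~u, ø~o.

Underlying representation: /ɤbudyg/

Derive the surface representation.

[ebydyg]

/ɤ/ harmonizes with /y/ ([-back]) → [e]
/u/ harmonizes with /y/ ([-back]) → [y]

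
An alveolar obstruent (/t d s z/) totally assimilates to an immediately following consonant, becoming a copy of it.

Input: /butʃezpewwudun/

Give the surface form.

/z/ before /p/ → [p] (total assimilation)

[butʃeppewwudun]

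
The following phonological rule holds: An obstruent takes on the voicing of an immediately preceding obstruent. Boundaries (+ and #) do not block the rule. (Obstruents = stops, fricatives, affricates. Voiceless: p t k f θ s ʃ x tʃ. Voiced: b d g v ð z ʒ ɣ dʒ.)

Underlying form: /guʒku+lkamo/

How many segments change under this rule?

1

/k/ after /ʒ/ (voiced) → [g]
1 segment changes.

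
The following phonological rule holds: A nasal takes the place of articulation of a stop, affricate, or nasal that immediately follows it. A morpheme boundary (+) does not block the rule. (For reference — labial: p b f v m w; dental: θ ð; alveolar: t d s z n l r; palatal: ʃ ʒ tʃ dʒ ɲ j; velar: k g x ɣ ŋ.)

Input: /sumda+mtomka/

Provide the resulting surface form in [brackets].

[sunda+ntoŋka]

/m/ before /d/ (alveolar) → [n]
/m/ before /t/ (alveolar) → [n]
/m/ before /k/ (velar) → [ŋ]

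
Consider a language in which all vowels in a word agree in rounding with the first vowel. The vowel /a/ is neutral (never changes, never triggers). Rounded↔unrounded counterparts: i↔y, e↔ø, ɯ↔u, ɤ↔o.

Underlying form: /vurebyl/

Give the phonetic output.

[vurøbyl]

/e/ harmonizes with /u/ ([+round]) → [ø]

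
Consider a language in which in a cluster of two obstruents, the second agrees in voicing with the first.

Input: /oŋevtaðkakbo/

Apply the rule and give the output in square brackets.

/t/ after /v/ (voiced) → [d]
/k/ after /ð/ (voiced) → [g]
/b/ after /k/ (voiceless) → [p]

[oŋevdaðgakpo]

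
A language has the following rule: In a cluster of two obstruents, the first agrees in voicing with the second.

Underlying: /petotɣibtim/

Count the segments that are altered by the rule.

2

/t/ before /ɣ/ (voiced) → [d]
/b/ before /t/ (voiceless) → [p]
2 segments change.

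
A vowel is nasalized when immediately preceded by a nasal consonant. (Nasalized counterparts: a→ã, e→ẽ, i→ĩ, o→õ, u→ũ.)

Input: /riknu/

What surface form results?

/u/ after nasal /n/ → [ũ]

[riknũ]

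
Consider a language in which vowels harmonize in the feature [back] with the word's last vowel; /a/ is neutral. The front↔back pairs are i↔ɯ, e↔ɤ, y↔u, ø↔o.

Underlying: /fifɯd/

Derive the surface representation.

[fɯfɯd]

/i/ harmonizes with /ɯ/ ([+back]) → [ɯ]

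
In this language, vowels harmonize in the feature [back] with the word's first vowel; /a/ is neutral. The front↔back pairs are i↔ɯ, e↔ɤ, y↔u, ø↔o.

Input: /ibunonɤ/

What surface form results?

[ibynøne]

/u/ harmonizes with /i/ ([-back]) → [y]
/o/ harmonizes with /i/ ([-back]) → [ø]
/ɤ/ harmonizes with /i/ ([-back]) → [e]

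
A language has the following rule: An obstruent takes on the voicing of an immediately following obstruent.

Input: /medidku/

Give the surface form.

/d/ before /k/ (voiceless) → [t]

[meditku]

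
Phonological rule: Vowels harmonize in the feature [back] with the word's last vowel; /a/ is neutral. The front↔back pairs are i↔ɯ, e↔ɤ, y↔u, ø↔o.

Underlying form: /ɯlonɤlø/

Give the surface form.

[ilønelø]

/ɯ/ harmonizes with /ø/ ([-back]) → [i]
/o/ harmonizes with /ø/ ([-back]) → [ø]
/ɤ/ harmonizes with /ø/ ([-back]) → [e]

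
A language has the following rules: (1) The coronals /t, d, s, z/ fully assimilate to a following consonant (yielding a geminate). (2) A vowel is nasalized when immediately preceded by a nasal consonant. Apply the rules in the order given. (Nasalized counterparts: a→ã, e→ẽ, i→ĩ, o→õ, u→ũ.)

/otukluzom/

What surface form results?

Rule 1: no segment meets the rule's conditions; no change.
After rule 1: otukluzom
Rule 2: no segment meets the rule's conditions; no change.

[otukluzom]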